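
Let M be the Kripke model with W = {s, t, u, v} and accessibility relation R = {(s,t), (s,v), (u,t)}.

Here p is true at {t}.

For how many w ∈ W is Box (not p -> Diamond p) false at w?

1

s: successors {t, v}; not p -> Diamond p there: t:T, v:F. ✗
t: no successors, so Box (not p -> Diamond p) holds vacuously. ✓
u: successors {t}; not p -> Diamond p there: t:T. ✓
v: no successors, so Box (not p -> Diamond p) holds vacuously. ✓
Satisfying worlds: {t, u, v}.
So Box (not p -> Diamond p) fails at the other 1 world.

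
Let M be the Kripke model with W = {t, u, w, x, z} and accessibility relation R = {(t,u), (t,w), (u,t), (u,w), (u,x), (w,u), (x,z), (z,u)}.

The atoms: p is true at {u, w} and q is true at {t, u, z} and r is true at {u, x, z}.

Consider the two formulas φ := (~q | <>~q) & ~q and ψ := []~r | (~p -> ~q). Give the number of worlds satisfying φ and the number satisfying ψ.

2 and 3

For (~q | <>~q) & ~q:
t: ~q | <>~q is T, ~q is F. ✗
u: ~q | <>~q is T, ~q is F. ✗
w: ~q | <>~q is T, ~q is T. ✓
x: ~q | <>~q is T, ~q is T. ✓
z: ~q | <>~q is F, ~q is F. ✗
— 2 worlds.
For []~r | (~p -> ~q):
t: []~r is F, ~p -> ~q is F. ✗
u: []~r is F, ~p -> ~q is T. ✓
w: []~r is F, ~p -> ~q is T. ✓
x: []~r is F, ~p -> ~q is T. ✓
z: []~r is F, ~p -> ~q is F. ✗
— 3 worlds.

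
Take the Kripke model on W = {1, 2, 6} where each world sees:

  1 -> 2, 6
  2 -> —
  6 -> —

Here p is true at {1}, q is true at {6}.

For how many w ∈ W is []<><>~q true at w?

2

1: successors {2, 6}; <><>~q there: 2:F, 6:F. ✗
2: no successors, so []<><>~q holds vacuously. ✓
6: no successors, so []<><>~q holds vacuously. ✓
Satisfying worlds: {2, 6}.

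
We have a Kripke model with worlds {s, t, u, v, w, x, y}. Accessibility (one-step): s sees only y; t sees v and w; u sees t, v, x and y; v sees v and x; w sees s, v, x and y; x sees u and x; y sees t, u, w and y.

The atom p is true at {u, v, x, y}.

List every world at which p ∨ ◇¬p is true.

{t, u, v, w, x, y}

s: p is F, ◇¬p is F. ✗
t: p is F, ◇¬p is T. ✓
u: p is T, ◇¬p is T. ✓
v: p is T, ◇¬p is F. ✓
w: p is F, ◇¬p is T. ✓
x: p is T, ◇¬p is F. ✓
y: p is T, ◇¬p is T. ✓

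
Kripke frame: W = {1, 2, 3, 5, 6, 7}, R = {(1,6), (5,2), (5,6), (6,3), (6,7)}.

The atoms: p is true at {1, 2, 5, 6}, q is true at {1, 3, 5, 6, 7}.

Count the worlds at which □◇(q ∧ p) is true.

1: successors {6}; ◇(q ∧ p) there: 6:F. ✗
2: no successors, so □◇(q ∧ p) holds vacuously. ✓
3: no successors, so □◇(q ∧ p) holds vacuously. ✓
5: successors {2, 6}; ◇(q ∧ p) there: 2:F, 6:F. ✗
6: successors {3, 7}; ◇(q ∧ p) there: 3:F, 7:F. ✗
7: no successors, so □◇(q ∧ p) holds vacuously. ✓
Satisfying worlds: {2, 3, 7}.

3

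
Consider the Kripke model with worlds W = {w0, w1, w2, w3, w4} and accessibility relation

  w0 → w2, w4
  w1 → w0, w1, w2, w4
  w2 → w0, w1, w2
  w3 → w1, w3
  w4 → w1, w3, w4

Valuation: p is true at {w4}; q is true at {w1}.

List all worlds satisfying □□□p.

∅

w0: successors {w2, w4}; □□p there: w2:F, w4:F. ✗
w1: successors {w0, w1, w2, w4}; □□p there: w0:F, w1:F, w2:F, w4:F. ✗
w2: successors {w0, w1, w2}; □□p there: w0:F, w1:F, w2:F. ✗
w3: successors {w1, w3}; □□p there: w1:F, w3:F. ✗
w4: successors {w1, w3, w4}; □□p there: w1:F, w3:F, w4:F. ✗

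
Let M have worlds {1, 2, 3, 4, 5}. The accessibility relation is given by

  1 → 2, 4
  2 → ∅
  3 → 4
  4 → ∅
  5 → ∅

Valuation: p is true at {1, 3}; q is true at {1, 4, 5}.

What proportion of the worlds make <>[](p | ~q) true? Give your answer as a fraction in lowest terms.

1: successors {2, 4}; [](p | ~q) there: 2:T, 4:T. ✓
2: no successors, so <>[](p | ~q) fails. ✗
3: successors {4}; [](p | ~q) there: 4:T. ✓
4: no successors, so <>[](p | ~q) fails. ✗
5: no successors, so <>[](p | ~q) fails. ✗
That's 2 of 5 worlds, so 2/5.

2/5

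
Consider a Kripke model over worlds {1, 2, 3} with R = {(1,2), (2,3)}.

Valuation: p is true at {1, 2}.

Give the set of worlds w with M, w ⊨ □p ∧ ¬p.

1: □p is T, ¬p is F. ✗
2: □p is F, ¬p is F. ✗
3: □p is T, ¬p is T. ✓

{3}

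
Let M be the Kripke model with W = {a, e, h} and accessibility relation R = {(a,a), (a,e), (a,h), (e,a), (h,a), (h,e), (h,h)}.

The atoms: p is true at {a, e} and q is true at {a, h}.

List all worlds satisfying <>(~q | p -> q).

a: successors {a, e, h}; ~q | p -> q there: a:T, e:F, h:T. ✓
e: successors {a}; ~q | p -> q there: a:T. ✓
h: successors {a, e, h}; ~q | p -> q there: a:T, e:F, h:T. ✓

{a, e, h}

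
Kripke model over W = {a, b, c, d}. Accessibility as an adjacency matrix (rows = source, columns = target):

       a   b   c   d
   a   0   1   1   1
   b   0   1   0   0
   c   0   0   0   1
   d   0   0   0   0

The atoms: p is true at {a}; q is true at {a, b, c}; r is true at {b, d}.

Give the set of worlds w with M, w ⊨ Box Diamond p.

a: successors {b, c, d}; Diamond p there: b:F, c:F, d:F. ✗
b: successors {b}; Diamond p there: b:F. ✗
c: successors {d}; Diamond p there: d:F. ✗
d: no successors, so Box Diamond p holds vacuously. ✓

{d}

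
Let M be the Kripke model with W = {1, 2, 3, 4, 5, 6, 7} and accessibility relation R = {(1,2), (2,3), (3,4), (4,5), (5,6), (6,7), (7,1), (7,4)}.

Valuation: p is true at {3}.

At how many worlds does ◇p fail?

1: successors {2}; p there: 2:F. ✗
2: successors {3}; p there: 3:T. ✓
3: successors {4}; p there: 4:F. ✗
4: successors {5}; p there: 5:F. ✗
5: successors {6}; p there: 6:F. ✗
6: successors {7}; p there: 7:F. ✗
7: successors {1, 4}; p there: 1:F, 4:F. ✗
Satisfying worlds: {2}.
So ◇p fails at the other 6 worlds.

6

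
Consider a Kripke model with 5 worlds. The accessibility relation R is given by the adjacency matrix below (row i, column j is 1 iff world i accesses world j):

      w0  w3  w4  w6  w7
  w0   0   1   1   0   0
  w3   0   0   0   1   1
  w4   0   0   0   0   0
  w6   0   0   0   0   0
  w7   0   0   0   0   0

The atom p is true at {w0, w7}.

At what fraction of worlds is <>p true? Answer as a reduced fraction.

w0: successors {w3, w4}; p there: w3:F, w4:F. ✗
w3: successors {w6, w7}; p there: w6:F, w7:T. ✓
w4: no successors, so <>p fails. ✗
w6: no successors, so <>p fails. ✗
w7: no successors, so <>p fails. ✗
That's 1 of 5 worlds, so 1/5.

1/5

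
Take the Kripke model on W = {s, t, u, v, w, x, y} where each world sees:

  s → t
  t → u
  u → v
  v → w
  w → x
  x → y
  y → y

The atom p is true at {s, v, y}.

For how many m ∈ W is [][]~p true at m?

s: successors {t}; []~p there: t:T. ✓
t: successors {u}; []~p there: u:F. ✗
u: successors {v}; []~p there: v:T. ✓
v: successors {w}; []~p there: w:T. ✓
w: successors {x}; []~p there: x:F. ✗
x: successors {y}; []~p there: y:F. ✗
y: successors {y}; []~p there: y:F. ✗
Satisfying worlds: {s, u, v}.

3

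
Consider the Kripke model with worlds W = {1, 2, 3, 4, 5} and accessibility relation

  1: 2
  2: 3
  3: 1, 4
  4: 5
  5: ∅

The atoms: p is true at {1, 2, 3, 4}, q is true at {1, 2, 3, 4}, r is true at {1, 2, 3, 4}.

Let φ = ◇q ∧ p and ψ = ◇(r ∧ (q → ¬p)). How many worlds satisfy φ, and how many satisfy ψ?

3 and 0

For ◇q ∧ p:
1: ◇q is T, p is T. ✓
2: ◇q is T, p is T. ✓
3: ◇q is T, p is T. ✓
4: ◇q is F, p is T. ✗
5: ◇q is F, p is F. ✗
— 3 worlds.
For ◇(r ∧ (q → ¬p)):
1: successors {2}; r ∧ (q → ¬p) there: 2:F. ✗
2: successors {3}; r ∧ (q → ¬p) there: 3:F. ✗
3: successors {1, 4}; r ∧ (q → ¬p) there: 1:F, 4:F. ✗
4: successors {5}; r ∧ (q → ¬p) there: 5:F. ✗
5: no successors, so ◇(r ∧ (q → ¬p)) fails. ✗
— 0 worlds.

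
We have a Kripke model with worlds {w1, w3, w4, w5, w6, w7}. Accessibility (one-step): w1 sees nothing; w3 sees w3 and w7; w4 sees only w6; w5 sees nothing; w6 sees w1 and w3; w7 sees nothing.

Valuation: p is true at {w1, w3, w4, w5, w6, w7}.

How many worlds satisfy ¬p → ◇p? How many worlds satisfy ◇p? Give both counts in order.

6 and 3

For ¬p → ◇p:
w1: ¬p is F, ◇p is F. ✓
w3: ¬p is F, ◇p is T. ✓
w4: ¬p is F, ◇p is T. ✓
w5: ¬p is F, ◇p is F. ✓
w6: ¬p is F, ◇p is T. ✓
w7: ¬p is F, ◇p is F. ✓
— 6 worlds.
For ◇p:
w1: no successors, so ◇p fails. ✗
w3: successors {w3, w7}; p there: w3:T, w7:T. ✓
w4: successors {w6}; p there: w6:T. ✓
w5: no successors, so ◇p fails. ✗
w6: successors {w1, w3}; p there: w1:T, w3:T. ✓
w7: no successors, so ◇p fails. ✗
— 3 worlds.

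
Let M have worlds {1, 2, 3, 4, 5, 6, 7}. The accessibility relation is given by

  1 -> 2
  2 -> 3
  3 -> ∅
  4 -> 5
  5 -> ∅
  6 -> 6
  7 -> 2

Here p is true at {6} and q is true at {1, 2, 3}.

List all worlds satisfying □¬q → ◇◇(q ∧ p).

1: □¬q is F, ◇◇(q ∧ p) is F. ✓
2: □¬q is F, ◇◇(q ∧ p) is F. ✓
3: □¬q is T, ◇◇(q ∧ p) is F. ✗
4: □¬q is T, ◇◇(q ∧ p) is F. ✗
5: □¬q is T, ◇◇(q ∧ p) is F. ✗
6: □¬q is T, ◇◇(q ∧ p) is F. ✗
7: □¬q is F, ◇◇(q ∧ p) is F. ✓

{1, 2, 7}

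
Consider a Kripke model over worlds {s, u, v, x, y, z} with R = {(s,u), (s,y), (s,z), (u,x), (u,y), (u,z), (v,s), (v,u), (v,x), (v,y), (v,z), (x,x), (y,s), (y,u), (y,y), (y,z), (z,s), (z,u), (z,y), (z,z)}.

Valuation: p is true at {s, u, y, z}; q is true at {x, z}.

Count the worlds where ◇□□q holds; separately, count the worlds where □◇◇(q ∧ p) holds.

3 and 3

For ◇□□q:
s: successors {u, y, z}; □□q there: u:F, y:F, z:F. ✗
u: successors {x, y, z}; □□q there: x:T, y:F, z:F. ✓
v: successors {s, u, x, y, z}; □□q there: s:F, u:F, x:T, y:F, z:F. ✓
x: successors {x}; □□q there: x:T. ✓
y: successors {s, u, y, z}; □□q there: s:F, u:F, y:F, z:F. ✗
z: successors {s, u, y, z}; □□q there: s:F, u:F, y:F, z:F. ✗
— 3 worlds.
For □◇◇(q ∧ p):
s: successors {u, y, z}; ◇◇(q ∧ p) there: u:T, y:T, z:T. ✓
u: successors {x, y, z}; ◇◇(q ∧ p) there: x:F, y:T, z:T. ✗
v: successors {s, u, x, y, z}; ◇◇(q ∧ p) there: s:T, u:T, x:F, y:T, z:T. ✗
x: successors {x}; ◇◇(q ∧ p) there: x:F. ✗
y: successors {s, u, y, z}; ◇◇(q ∧ p) there: s:T, u:T, y:T, z:T. ✓
z: successors {s, u, y, z}; ◇◇(q ∧ p) there: s:T, u:T, y:T, z:T. ✓
— 3 worlds.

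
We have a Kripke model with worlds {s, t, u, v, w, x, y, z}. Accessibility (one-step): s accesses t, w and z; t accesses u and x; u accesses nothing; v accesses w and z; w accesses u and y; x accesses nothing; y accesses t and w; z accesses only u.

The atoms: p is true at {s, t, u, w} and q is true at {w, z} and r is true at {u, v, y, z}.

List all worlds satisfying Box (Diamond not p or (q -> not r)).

{t, u, w, x, y, z}

s: successors {t, w, z}; Diamond not p or (q -> not r) there: t:T, w:T, z:F. ✗
t: successors {u, x}; Diamond not p or (q -> not r) there: u:T, x:T. ✓
u: no successors, so Box (Diamond not p or (q -> not r)) holds vacuously. ✓
v: successors {w, z}; Diamond not p or (q -> not r) there: w:T, z:F. ✗
w: successors {u, y}; Diamond not p or (q -> not r) there: u:T, y:T. ✓
x: no successors, so Box (Diamond not p or (q -> not r)) holds vacuously. ✓
y: successors {t, w}; Diamond not p or (q -> not r) there: t:T, w:T. ✓
z: successors {u}; Diamond not p or (q -> not r) there: u:T. ✓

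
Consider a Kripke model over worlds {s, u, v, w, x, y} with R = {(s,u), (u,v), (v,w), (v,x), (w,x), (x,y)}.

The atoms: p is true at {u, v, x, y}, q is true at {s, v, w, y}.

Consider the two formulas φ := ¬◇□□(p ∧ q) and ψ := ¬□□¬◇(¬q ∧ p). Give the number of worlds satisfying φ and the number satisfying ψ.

For ¬◇□□(p ∧ q):
s: ◇□□(p ∧ q) is F. ✓
u: ◇□□(p ∧ q) is F. ✓
v: ◇□□(p ∧ q) is T. ✗
w: ◇□□(p ∧ q) is T. ✗
x: ◇□□(p ∧ q) is T. ✗
y: ◇□□(p ∧ q) is F. ✓
— 3 worlds.
For ¬□□¬◇(¬q ∧ p):
s: □□¬◇(¬q ∧ p) is F. ✓
u: □□¬◇(¬q ∧ p) is F. ✓
v: □□¬◇(¬q ∧ p) is T. ✗
w: □□¬◇(¬q ∧ p) is T. ✗
x: □□¬◇(¬q ∧ p) is T. ✗
y: □□¬◇(¬q ∧ p) is T. ✗
— 2 worlds.

3 and 2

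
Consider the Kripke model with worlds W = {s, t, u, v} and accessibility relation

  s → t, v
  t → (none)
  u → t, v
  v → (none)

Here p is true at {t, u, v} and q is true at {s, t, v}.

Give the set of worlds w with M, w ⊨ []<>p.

s: successors {t, v}; <>p there: t:F, v:F. ✗
t: no successors, so []<>p holds vacuously. ✓
u: successors {t, v}; <>p there: t:F, v:F. ✗
v: no successors, so []<>p holds vacuously. ✓

{t, v}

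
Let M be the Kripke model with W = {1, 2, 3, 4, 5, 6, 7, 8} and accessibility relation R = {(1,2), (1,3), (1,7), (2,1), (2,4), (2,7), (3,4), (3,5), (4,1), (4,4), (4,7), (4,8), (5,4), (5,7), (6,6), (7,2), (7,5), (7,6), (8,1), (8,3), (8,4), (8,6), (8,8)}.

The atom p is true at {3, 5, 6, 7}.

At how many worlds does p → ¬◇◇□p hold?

1: p is F, ¬◇◇□p is F. ✓
2: p is F, ¬◇◇□p is F. ✓
3: p is T, ¬◇◇□p is T. ✓
4: p is F, ¬◇◇□p is F. ✓
5: p is T, ¬◇◇□p is F. ✗
6: p is T, ¬◇◇□p is F. ✗
7: p is T, ¬◇◇□p is F. ✗
8: p is F, ¬◇◇□p is F. ✓
Satisfying worlds: {1, 2, 3, 4, 8}.

5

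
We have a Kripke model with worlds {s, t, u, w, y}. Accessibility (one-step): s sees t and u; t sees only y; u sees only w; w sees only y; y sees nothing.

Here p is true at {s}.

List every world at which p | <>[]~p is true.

s: p is T, <>[]~p is T. ✓
t: p is F, <>[]~p is T. ✓
u: p is F, <>[]~p is T. ✓
w: p is F, <>[]~p is T. ✓
y: p is F, <>[]~p is F. ✗

{s, t, u, w}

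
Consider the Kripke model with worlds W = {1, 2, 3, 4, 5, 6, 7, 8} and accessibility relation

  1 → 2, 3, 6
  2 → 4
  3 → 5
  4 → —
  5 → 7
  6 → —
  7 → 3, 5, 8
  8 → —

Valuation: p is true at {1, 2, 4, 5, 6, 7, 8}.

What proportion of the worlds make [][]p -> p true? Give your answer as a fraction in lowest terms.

7/8

1: [][]p is T, p is T. ✓
2: [][]p is T, p is T. ✓
3: [][]p is T, p is F. ✗
4: [][]p is T, p is T. ✓
5: [][]p is F, p is T. ✓
6: [][]p is T, p is T. ✓
7: [][]p is T, p is T. ✓
8: [][]p is T, p is T. ✓
That's 7 of 8 worlds, so 7/8.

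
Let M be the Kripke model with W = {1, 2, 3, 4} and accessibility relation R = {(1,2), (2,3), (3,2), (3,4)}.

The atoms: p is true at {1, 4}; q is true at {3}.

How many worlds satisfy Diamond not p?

1: successors {2}; not p there: 2:T. ✓
2: successors {3}; not p there: 3:T. ✓
3: successors {2, 4}; not p there: 2:T, 4:F. ✓
4: no successors, so Diamond not p fails. ✗
Satisfying worlds: {1, 2, 3}.

3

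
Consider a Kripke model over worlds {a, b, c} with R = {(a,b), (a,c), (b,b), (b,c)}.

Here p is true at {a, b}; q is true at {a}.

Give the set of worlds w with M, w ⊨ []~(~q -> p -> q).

{c}

a: successors {b, c}; ~(~q -> p -> q) there: b:T, c:F. ✗
b: successors {b, c}; ~(~q -> p -> q) there: b:T, c:F. ✗
c: no successors, so []~(~q -> p -> q) holds vacuously. ✓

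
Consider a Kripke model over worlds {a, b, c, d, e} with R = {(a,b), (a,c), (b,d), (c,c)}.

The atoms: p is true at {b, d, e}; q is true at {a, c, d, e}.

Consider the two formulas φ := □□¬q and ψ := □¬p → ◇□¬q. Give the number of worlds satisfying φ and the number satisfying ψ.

3 and 2

For □□¬q:
a: successors {b, c}; □¬q there: b:F, c:F. ✗
b: successors {d}; □¬q there: d:T. ✓
c: successors {c}; □¬q there: c:F. ✗
d: no successors, so □□¬q holds vacuously. ✓
e: no successors, so □□¬q holds vacuously. ✓
— 3 worlds.
For □¬p → ◇□¬q:
a: □¬p is F, ◇□¬q is F. ✓
b: □¬p is F, ◇□¬q is T. ✓
c: □¬p is T, ◇□¬q is F. ✗
d: □¬p is T, ◇□¬q is F. ✗
e: □¬p is T, ◇□¬q is F. ✗
— 2 worlds.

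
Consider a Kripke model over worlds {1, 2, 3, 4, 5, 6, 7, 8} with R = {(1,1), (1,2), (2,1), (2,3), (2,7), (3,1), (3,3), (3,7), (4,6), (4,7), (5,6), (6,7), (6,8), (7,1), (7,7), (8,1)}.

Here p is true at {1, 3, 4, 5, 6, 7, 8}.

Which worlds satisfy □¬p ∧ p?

∅

1: □¬p is F, p is T. ✗
2: □¬p is F, p is F. ✗
3: □¬p is F, p is T. ✗
4: □¬p is F, p is T. ✗
5: □¬p is F, p is T. ✗
6: □¬p is F, p is T. ✗
7: □¬p is F, p is T. ✗
8: □¬p is F, p is T. ✗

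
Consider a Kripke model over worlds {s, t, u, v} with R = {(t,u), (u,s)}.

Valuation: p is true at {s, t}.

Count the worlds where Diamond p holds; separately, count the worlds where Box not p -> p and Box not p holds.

For Diamond p:
s: no successors, so Diamond p fails. ✗
t: successors {u}; p there: u:F. ✗
u: successors {s}; p there: s:T. ✓
v: no successors, so Diamond p fails. ✗
— 1 world.
For Box not p -> p and Box not p:
s: Box not p is T, p and Box not p is T. ✓
t: Box not p is T, p and Box not p is T. ✓
u: Box not p is F, p and Box not p is F. ✓
v: Box not p is T, p and Box not p is F. ✗
— 3 worlds.

1 and 3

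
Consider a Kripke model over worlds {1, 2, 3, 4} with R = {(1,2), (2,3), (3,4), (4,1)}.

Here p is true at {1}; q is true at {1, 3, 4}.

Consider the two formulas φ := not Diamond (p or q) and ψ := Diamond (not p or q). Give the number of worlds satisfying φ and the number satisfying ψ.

For not Diamond (p or q):
1: Diamond (p or q) is F. ✓
2: Diamond (p or q) is T. ✗
3: Diamond (p or q) is T. ✗
4: Diamond (p or q) is T. ✗
— 1 world.
For Diamond (not p or q):
1: successors {2}; not p or q there: 2:T. ✓
2: successors {3}; not p or q there: 3:T. ✓
3: successors {4}; not p or q there: 4:T. ✓
4: successors {1}; not p or q there: 1:T. ✓
— 4 worlds.

1 and 4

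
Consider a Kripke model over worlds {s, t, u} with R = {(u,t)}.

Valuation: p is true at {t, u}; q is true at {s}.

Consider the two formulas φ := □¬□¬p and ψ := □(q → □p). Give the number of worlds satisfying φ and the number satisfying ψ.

2 and 3

For □¬□¬p:
s: no successors, so □¬□¬p holds vacuously. ✓
t: no successors, so □¬□¬p holds vacuously. ✓
u: successors {t}; ¬□¬p there: t:F. ✗
— 2 worlds.
For □(q → □p):
s: no successors, so □(q → □p) holds vacuously. ✓
t: no successors, so □(q → □p) holds vacuously. ✓
u: successors {t}; q → □p there: t:T. ✓
— 3 worlds.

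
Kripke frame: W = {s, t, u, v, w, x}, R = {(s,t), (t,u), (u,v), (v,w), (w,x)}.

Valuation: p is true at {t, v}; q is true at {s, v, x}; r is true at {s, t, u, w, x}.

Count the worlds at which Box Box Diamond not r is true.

3

s: successors {t}; Box Diamond not r there: t:T. ✓
t: successors {u}; Box Diamond not r there: u:F. ✗
u: successors {v}; Box Diamond not r there: v:F. ✗
v: successors {w}; Box Diamond not r there: w:F. ✗
w: successors {x}; Box Diamond not r there: x:T. ✓
x: no successors, so Box Box Diamond not r holds vacuously. ✓
Satisfying worlds: {s, w, x}.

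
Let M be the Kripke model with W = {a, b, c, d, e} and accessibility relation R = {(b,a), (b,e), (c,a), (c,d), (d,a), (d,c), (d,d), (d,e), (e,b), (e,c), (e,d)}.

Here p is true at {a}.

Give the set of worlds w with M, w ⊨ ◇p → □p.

a: ◇p is F, □p is T. ✓
b: ◇p is T, □p is F. ✗
c: ◇p is T, □p is F. ✗
d: ◇p is T, □p is F. ✗
e: ◇p is F, □p is F. ✓

{a, e}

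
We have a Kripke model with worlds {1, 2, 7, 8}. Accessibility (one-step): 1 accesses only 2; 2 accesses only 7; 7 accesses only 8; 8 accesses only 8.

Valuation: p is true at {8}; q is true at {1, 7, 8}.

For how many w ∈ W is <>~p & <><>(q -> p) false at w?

1: <>~p is T, <><>(q -> p) is F. ✗
2: <>~p is T, <><>(q -> p) is T. ✓
7: <>~p is F, <><>(q -> p) is T. ✗
8: <>~p is F, <><>(q -> p) is T. ✗
Satisfying worlds: {2}.
So <>~p & <><>(q -> p) fails at the other 3 worlds.

3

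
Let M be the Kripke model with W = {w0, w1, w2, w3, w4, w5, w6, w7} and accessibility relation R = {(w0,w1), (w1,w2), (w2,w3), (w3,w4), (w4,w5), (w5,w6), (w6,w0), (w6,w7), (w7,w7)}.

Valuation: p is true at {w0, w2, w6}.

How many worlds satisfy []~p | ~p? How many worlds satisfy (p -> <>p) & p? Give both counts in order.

7 and 1

For []~p | ~p:
w0: []~p is T, ~p is F. ✓
w1: []~p is F, ~p is T. ✓
w2: []~p is T, ~p is F. ✓
w3: []~p is T, ~p is T. ✓
w4: []~p is T, ~p is T. ✓
w5: []~p is F, ~p is T. ✓
w6: []~p is F, ~p is F. ✗
w7: []~p is T, ~p is T. ✓
— 7 worlds.
For (p -> <>p) & p:
w0: p -> <>p is F, p is T. ✗
w1: p -> <>p is T, p is F. ✗
w2: p -> <>p is F, p is T. ✗
w3: p -> <>p is T, p is F. ✗
w4: p -> <>p is T, p is F. ✗
w5: p -> <>p is T, p is F. ✗
w6: p -> <>p is T, p is T. ✓
w7: p -> <>p is T, p is F. ✗
— 1 world.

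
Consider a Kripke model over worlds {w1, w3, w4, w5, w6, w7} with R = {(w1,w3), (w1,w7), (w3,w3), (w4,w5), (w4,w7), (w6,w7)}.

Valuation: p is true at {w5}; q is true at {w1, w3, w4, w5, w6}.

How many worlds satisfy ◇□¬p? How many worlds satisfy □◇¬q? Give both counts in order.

4 and 2

For ◇□¬p:
w1: successors {w3, w7}; □¬p there: w3:T, w7:T. ✓
w3: successors {w3}; □¬p there: w3:T. ✓
w4: successors {w5, w7}; □¬p there: w5:T, w7:T. ✓
w5: no successors, so ◇□¬p fails. ✗
w6: successors {w7}; □¬p there: w7:T. ✓
w7: no successors, so ◇□¬p fails. ✗
— 4 worlds.
For □◇¬q:
w1: successors {w3, w7}; ◇¬q there: w3:F, w7:F. ✗
w3: successors {w3}; ◇¬q there: w3:F. ✗
w4: successors {w5, w7}; ◇¬q there: w5:F, w7:F. ✗
w5: no successors, so □◇¬q holds vacuously. ✓
w6: successors {w7}; ◇¬q there: w7:F. ✗
w7: no successors, so □◇¬q holds vacuously. ✓
— 2 worlds.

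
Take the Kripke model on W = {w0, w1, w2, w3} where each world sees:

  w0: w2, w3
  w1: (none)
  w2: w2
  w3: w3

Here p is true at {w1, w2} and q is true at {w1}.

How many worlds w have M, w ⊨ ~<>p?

2

w0: <>p is T. ✗
w1: <>p is F. ✓
w2: <>p is T. ✗
w3: <>p is F. ✓
Satisfying worlds: {w1, w3}.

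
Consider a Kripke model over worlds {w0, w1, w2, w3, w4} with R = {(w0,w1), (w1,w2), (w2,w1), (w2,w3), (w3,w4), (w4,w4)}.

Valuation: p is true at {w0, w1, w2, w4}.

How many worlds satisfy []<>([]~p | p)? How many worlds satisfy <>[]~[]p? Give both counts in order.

For []<>([]~p | p):
w0: successors {w1}; <>([]~p | p) there: w1:T. ✓
w1: successors {w2}; <>([]~p | p) there: w2:T. ✓
w2: successors {w1, w3}; <>([]~p | p) there: w1:T, w3:T. ✓
w3: successors {w4}; <>([]~p | p) there: w4:T. ✓
w4: successors {w4}; <>([]~p | p) there: w4:T. ✓
— 5 worlds.
For <>[]~[]p:
w0: successors {w1}; []~[]p there: w1:T. ✓
w1: successors {w2}; []~[]p there: w2:F. ✗
w2: successors {w1, w3}; []~[]p there: w1:T, w3:F. ✓
w3: successors {w4}; []~[]p there: w4:F. ✗
w4: successors {w4}; []~[]p there: w4:F. ✗
— 2 worlds.

5 and 2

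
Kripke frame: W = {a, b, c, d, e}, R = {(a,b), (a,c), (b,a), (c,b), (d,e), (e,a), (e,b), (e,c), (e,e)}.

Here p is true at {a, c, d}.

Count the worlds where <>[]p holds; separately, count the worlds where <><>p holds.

For <>[]p:
a: successors {b, c}; []p there: b:T, c:F. ✓
b: successors {a}; []p there: a:F. ✗
c: successors {b}; []p there: b:T. ✓
d: successors {e}; []p there: e:F. ✗
e: successors {a, b, c, e}; []p there: a:F, b:T, c:F, e:F. ✓
— 3 worlds.
For <><>p:
a: successors {b, c}; <>p there: b:T, c:F. ✓
b: successors {a}; <>p there: a:T. ✓
c: successors {b}; <>p there: b:T. ✓
d: successors {e}; <>p there: e:T. ✓
e: successors {a, b, c, e}; <>p there: a:T, b:T, c:F, e:T. ✓
— 5 worlds.

3 and 5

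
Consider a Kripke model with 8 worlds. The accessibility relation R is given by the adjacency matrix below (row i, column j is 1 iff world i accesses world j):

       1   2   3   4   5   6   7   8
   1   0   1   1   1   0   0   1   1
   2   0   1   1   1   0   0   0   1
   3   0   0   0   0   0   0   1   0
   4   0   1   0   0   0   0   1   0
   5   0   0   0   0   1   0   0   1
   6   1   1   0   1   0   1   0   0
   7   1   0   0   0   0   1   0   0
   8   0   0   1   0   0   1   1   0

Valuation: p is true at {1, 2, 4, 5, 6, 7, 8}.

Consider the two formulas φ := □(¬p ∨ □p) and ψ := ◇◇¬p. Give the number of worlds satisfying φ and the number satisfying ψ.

2 and 6

For □(¬p ∨ □p):
1: successors {2, 3, 4, 7, 8}; ¬p ∨ □p there: 2:F, 3:T, 4:T, 7:T, 8:F. ✗
2: successors {2, 3, 4, 8}; ¬p ∨ □p there: 2:F, 3:T, 4:T, 8:F. ✗
3: successors {7}; ¬p ∨ □p there: 7:T. ✓
4: successors {2, 7}; ¬p ∨ □p there: 2:F, 7:T. ✗
5: successors {5, 8}; ¬p ∨ □p there: 5:T, 8:F. ✗
6: successors {1, 2, 4, 6}; ¬p ∨ □p there: 1:F, 2:F, 4:T, 6:T. ✗
7: successors {1, 6}; ¬p ∨ □p there: 1:F, 6:T. ✗
8: successors {3, 6, 7}; ¬p ∨ □p there: 3:T, 6:T, 7:T. ✓
— 2 worlds.
For ◇◇¬p:
1: successors {2, 3, 4, 7, 8}; ◇¬p there: 2:T, 3:F, 4:F, 7:F, 8:T. ✓
2: successors {2, 3, 4, 8}; ◇¬p there: 2:T, 3:F, 4:F, 8:T. ✓
3: successors {7}; ◇¬p there: 7:F. ✗
4: successors {2, 7}; ◇¬p there: 2:T, 7:F. ✓
5: successors {5, 8}; ◇¬p there: 5:F, 8:T. ✓
6: successors {1, 2, 4, 6}; ◇¬p there: 1:T, 2:T, 4:F, 6:F. ✓
7: successors {1, 6}; ◇¬p there: 1:T, 6:F. ✓
8: successors {3, 6, 7}; ◇¬p there: 3:F, 6:F, 7:F. ✗
— 6 worlds.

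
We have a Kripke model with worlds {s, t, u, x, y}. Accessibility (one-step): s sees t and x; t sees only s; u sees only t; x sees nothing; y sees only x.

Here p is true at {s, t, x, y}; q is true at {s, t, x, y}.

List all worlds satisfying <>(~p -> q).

{s, t, u, y}

s: successors {t, x}; ~p -> q there: t:T, x:T. ✓
t: successors {s}; ~p -> q there: s:T. ✓
u: successors {t}; ~p -> q there: t:T. ✓
x: no successors, so <>(~p -> q) fails. ✗
y: successors {x}; ~p -> q there: x:T. ✓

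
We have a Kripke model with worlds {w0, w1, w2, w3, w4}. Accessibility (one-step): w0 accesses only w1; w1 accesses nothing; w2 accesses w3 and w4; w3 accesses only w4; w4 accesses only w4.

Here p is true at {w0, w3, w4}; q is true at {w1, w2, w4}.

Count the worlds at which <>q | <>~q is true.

w0: <>q is T, <>~q is F. ✓
w1: <>q is F, <>~q is F. ✗
w2: <>q is T, <>~q is T. ✓
w3: <>q is T, <>~q is F. ✓
w4: <>q is T, <>~q is F. ✓
Satisfying worlds: {w0, w2, w3, w4}.

4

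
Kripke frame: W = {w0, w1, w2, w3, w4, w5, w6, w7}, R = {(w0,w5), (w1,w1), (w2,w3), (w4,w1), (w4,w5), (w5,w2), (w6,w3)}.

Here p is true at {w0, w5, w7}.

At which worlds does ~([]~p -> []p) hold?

{w1, w2, w5, w6}

w0: []~p -> []p is T. ✗
w1: []~p -> []p is F. ✓
w2: []~p -> []p is F. ✓
w3: []~p -> []p is T. ✗
w4: []~p -> []p is T. ✗
w5: []~p -> []p is F. ✓
w6: []~p -> []p is F. ✓
w7: []~p -> []p is T. ✗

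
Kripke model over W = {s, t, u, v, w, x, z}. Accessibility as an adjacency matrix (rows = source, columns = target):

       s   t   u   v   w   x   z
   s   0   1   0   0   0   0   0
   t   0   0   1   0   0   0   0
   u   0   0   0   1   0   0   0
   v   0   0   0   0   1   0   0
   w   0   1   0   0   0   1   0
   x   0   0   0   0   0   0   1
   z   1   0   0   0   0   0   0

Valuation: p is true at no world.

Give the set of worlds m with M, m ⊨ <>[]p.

s: successors {t}; []p there: t:F. ✗
t: successors {u}; []p there: u:F. ✗
u: successors {v}; []p there: v:F. ✗
v: successors {w}; []p there: w:F. ✗
w: successors {t, x}; []p there: t:F, x:F. ✗
x: successors {z}; []p there: z:F. ✗
z: successors {s}; []p there: s:F. ✗

∅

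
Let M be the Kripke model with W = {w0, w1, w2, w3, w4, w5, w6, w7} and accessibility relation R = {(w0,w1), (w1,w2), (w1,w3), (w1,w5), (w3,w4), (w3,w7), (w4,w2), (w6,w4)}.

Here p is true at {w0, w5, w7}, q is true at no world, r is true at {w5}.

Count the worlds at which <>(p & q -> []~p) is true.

5

w0: successors {w1}; p & q -> []~p there: w1:T. ✓
w1: successors {w2, w3, w5}; p & q -> []~p there: w2:T, w3:T, w5:T. ✓
w2: no successors, so <>(p & q -> []~p) fails. ✗
w3: successors {w4, w7}; p & q -> []~p there: w4:T, w7:T. ✓
w4: successors {w2}; p & q -> []~p there: w2:T. ✓
w5: no successors, so <>(p & q -> []~p) fails. ✗
w6: successors {w4}; p & q -> []~p there: w4:T. ✓
w7: no successors, so <>(p & q -> []~p) fails. ✗
Satisfying worlds: {w0, w1, w3, w4, w6}.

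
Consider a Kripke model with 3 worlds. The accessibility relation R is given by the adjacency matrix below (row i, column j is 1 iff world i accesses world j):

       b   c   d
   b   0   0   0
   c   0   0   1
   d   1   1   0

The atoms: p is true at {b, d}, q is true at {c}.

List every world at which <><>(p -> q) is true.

{c}

b: no successors, so <><>(p -> q) fails. ✗
c: successors {d}; <>(p -> q) there: d:T. ✓
d: successors {b, c}; <>(p -> q) there: b:F, c:F. ✗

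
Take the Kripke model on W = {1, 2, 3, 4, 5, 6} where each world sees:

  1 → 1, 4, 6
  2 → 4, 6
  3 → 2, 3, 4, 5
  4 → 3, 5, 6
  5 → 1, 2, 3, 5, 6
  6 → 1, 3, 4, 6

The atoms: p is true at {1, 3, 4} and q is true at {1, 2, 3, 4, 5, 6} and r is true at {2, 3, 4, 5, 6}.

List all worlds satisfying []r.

1: successors {1, 4, 6}; r there: 1:F, 4:T, 6:T. ✗
2: successors {4, 6}; r there: 4:T, 6:T. ✓
3: successors {2, 3, 4, 5}; r there: 2:T, 3:T, 4:T, 5:T. ✓
4: successors {3, 5, 6}; r there: 3:T, 5:T, 6:T. ✓
5: successors {1, 2, 3, 5, 6}; r there: 1:F, 2:T, 3:T, 5:T, 6:T. ✗
6: successors {1, 3, 4, 6}; r there: 1:F, 3:T, 4:T, 6:T. ✗

{2, 3, 4}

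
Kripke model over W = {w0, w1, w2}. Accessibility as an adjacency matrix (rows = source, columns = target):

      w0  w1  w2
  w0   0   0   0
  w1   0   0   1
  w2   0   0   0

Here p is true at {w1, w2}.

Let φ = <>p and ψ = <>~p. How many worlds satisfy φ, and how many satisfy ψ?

For <>p:
w0: no successors, so <>p fails. ✗
w1: successors {w2}; p there: w2:T. ✓
w2: no successors, so <>p fails. ✗
— 1 world.
For <>~p:
w0: no successors, so <>~p fails. ✗
w1: successors {w2}; ~p there: w2:F. ✗
w2: no successors, so <>~p fails. ✗
— 0 worlds.

1 and 0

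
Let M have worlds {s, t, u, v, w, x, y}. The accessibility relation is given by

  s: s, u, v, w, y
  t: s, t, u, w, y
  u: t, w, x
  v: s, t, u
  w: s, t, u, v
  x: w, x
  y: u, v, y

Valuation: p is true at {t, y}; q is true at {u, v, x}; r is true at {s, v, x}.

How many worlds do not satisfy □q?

7

s: successors {s, u, v, w, y}; q there: s:F, u:T, v:T, w:F, y:F. ✗
t: successors {s, t, u, w, y}; q there: s:F, t:F, u:T, w:F, y:F. ✗
u: successors {t, w, x}; q there: t:F, w:F, x:T. ✗
v: successors {s, t, u}; q there: s:F, t:F, u:T. ✗
w: successors {s, t, u, v}; q there: s:F, t:F, u:T, v:T. ✗
x: successors {w, x}; q there: w:F, x:T. ✗
y: successors {u, v, y}; q there: u:T, v:T, y:F. ✗
Satisfying worlds: ∅.
So □q fails at the other 7 worlds.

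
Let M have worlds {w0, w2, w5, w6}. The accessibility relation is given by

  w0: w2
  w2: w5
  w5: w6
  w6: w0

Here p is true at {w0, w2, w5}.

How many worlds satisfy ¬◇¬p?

w0: ◇¬p is F. ✓
w2: ◇¬p is F. ✓
w5: ◇¬p is T. ✗
w6: ◇¬p is F. ✓
Satisfying worlds: {w0, w2, w6}.

3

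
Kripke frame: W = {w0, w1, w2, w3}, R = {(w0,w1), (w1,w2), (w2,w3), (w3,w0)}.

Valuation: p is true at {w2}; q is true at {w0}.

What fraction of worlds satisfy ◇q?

w0: successors {w1}; q there: w1:F. ✗
w1: successors {w2}; q there: w2:F. ✗
w2: successors {w3}; q there: w3:F. ✗
w3: successors {w0}; q there: w0:T. ✓
That's 1 of 4 worlds, so 1/4.

1/4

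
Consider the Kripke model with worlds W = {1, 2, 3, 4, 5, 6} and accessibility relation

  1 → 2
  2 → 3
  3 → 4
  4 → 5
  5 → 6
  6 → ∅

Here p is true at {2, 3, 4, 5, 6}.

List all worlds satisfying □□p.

1: successors {2}; □p there: 2:T. ✓
2: successors {3}; □p there: 3:T. ✓
3: successors {4}; □p there: 4:T. ✓
4: successors {5}; □p there: 5:T. ✓
5: successors {6}; □p there: 6:T. ✓
6: no successors, so □□p holds vacuously. ✓

{1, 2, 3, 4, 5, 6}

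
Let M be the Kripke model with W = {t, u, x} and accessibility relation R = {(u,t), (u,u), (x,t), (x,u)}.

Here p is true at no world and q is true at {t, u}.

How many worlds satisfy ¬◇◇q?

1

t: ◇◇q is F. ✓
u: ◇◇q is T. ✗
x: ◇◇q is T. ✗
Satisfying worlds: {t}.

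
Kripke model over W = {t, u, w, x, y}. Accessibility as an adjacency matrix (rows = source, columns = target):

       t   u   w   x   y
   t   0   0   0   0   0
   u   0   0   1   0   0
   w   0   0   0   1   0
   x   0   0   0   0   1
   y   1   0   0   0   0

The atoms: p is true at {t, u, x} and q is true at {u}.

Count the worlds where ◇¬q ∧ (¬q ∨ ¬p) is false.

t: ◇¬q is F, ¬q ∨ ¬p is T. ✗
u: ◇¬q is T, ¬q ∨ ¬p is F. ✗
w: ◇¬q is T, ¬q ∨ ¬p is T. ✓
x: ◇¬q is T, ¬q ∨ ¬p is T. ✓
y: ◇¬q is T, ¬q ∨ ¬p is T. ✓
Satisfying worlds: {w, x, y}.
So ◇¬q ∧ (¬q ∨ ¬p) fails at the other 2 worlds.

2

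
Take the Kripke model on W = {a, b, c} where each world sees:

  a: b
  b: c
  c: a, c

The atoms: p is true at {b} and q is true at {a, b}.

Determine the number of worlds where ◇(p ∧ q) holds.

1

a: successors {b}; p ∧ q there: b:T. ✓
b: successors {c}; p ∧ q there: c:F. ✗
c: successors {a, c}; p ∧ q there: a:F, c:F. ✗
Satisfying worlds: {a}.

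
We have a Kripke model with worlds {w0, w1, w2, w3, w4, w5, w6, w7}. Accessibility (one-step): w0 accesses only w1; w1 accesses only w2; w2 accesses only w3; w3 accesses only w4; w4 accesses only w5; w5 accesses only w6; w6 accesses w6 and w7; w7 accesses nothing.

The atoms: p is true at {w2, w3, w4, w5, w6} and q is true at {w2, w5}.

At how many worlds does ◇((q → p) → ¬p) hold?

2

w0: successors {w1}; (q → p) → ¬p there: w1:T. ✓
w1: successors {w2}; (q → p) → ¬p there: w2:F. ✗
w2: successors {w3}; (q → p) → ¬p there: w3:F. ✗
w3: successors {w4}; (q → p) → ¬p there: w4:F. ✗
w4: successors {w5}; (q → p) → ¬p there: w5:F. ✗
w5: successors {w6}; (q → p) → ¬p there: w6:F. ✗
w6: successors {w6, w7}; (q → p) → ¬p there: w6:F, w7:T. ✓
w7: no successors, so ◇((q → p) → ¬p) fails. ✗
Satisfying worlds: {w0, w6}.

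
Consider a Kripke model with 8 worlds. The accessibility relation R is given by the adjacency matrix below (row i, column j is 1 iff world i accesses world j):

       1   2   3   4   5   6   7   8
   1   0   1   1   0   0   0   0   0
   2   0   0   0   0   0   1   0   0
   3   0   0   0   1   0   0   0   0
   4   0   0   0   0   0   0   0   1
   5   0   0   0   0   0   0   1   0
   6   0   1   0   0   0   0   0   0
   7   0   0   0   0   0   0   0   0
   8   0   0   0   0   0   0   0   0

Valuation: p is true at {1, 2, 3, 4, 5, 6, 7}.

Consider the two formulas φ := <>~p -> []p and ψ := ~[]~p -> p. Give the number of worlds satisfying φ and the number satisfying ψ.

7 and 8

For <>~p -> []p:
1: <>~p is F, []p is T. ✓
2: <>~p is F, []p is T. ✓
3: <>~p is F, []p is T. ✓
4: <>~p is T, []p is F. ✗
5: <>~p is F, []p is T. ✓
6: <>~p is F, []p is T. ✓
7: <>~p is F, []p is T. ✓
8: <>~p is F, []p is T. ✓
— 7 worlds.
For ~[]~p -> p:
1: ~[]~p is T, p is T. ✓
2: ~[]~p is T, p is T. ✓
3: ~[]~p is T, p is T. ✓
4: ~[]~p is F, p is T. ✓
5: ~[]~p is T, p is T. ✓
6: ~[]~p is T, p is T. ✓
7: ~[]~p is F, p is T. ✓
8: ~[]~p is F, p is F. ✓
— 8 worlds.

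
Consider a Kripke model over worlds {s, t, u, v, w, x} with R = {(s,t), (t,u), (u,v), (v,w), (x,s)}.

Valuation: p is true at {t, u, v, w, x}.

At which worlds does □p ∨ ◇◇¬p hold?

{s, t, u, v, w}

s: □p is T, ◇◇¬p is F. ✓
t: □p is T, ◇◇¬p is F. ✓
u: □p is T, ◇◇¬p is F. ✓
v: □p is T, ◇◇¬p is F. ✓
w: □p is T, ◇◇¬p is F. ✓
x: □p is F, ◇◇¬p is F. ✗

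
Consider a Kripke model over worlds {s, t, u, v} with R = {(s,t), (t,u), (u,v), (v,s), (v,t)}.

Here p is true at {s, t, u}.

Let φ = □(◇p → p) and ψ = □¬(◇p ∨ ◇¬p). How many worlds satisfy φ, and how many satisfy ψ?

3 and 0

For □(◇p → p):
s: successors {t}; ◇p → p there: t:T. ✓
t: successors {u}; ◇p → p there: u:T. ✓
u: successors {v}; ◇p → p there: v:F. ✗
v: successors {s, t}; ◇p → p there: s:T, t:T. ✓
— 3 worlds.
For □¬(◇p ∨ ◇¬p):
s: successors {t}; ¬(◇p ∨ ◇¬p) there: t:F. ✗
t: successors {u}; ¬(◇p ∨ ◇¬p) there: u:F. ✗
u: successors {v}; ¬(◇p ∨ ◇¬p) there: v:F. ✗
v: successors {s, t}; ¬(◇p ∨ ◇¬p) there: s:F, t:F. ✗
— 0 worlds.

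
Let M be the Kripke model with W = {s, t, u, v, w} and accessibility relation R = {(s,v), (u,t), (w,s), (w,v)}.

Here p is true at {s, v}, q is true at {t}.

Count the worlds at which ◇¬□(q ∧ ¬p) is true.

1

s: successors {v}; ¬□(q ∧ ¬p) there: v:F. ✗
t: no successors, so ◇¬□(q ∧ ¬p) fails. ✗
u: successors {t}; ¬□(q ∧ ¬p) there: t:F. ✗
v: no successors, so ◇¬□(q ∧ ¬p) fails. ✗
w: successors {s, v}; ¬□(q ∧ ¬p) there: s:T, v:F. ✓
Satisfying worlds: {w}.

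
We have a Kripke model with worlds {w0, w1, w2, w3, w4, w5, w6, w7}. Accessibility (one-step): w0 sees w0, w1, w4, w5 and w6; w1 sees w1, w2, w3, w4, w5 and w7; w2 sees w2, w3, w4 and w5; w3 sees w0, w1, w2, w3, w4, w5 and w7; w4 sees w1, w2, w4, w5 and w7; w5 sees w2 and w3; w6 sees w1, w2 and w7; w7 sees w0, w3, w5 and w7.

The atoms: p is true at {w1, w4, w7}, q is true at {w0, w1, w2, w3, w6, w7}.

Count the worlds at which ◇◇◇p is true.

w0: successors {w0, w1, w4, w5, w6}; ◇◇p there: w0:T, w1:T, w4:T, w5:T, w6:T. ✓
w1: successors {w1, w2, w3, w4, w5, w7}; ◇◇p there: w1:T, w2:T, w3:T, w4:T, w5:T, w7:T. ✓
w2: successors {w2, w3, w4, w5}; ◇◇p there: w2:T, w3:T, w4:T, w5:T. ✓
w3: successors {w0, w1, w2, w3, w4, w5, w7}; ◇◇p there: w0:T, w1:T, w2:T, w3:T, w4:T, w5:T, w7:T. ✓
w4: successors {w1, w2, w4, w5, w7}; ◇◇p there: w1:T, w2:T, w4:T, w5:T, w7:T. ✓
w5: successors {w2, w3}; ◇◇p there: w2:T, w3:T. ✓
w6: successors {w1, w2, w7}; ◇◇p there: w1:T, w2:T, w7:T. ✓
w7: successors {w0, w3, w5, w7}; ◇◇p there: w0:T, w3:T, w5:T, w7:T. ✓
Satisfying worlds: {w0, w1, w2, w3, w4, w5, w6, w7}.

8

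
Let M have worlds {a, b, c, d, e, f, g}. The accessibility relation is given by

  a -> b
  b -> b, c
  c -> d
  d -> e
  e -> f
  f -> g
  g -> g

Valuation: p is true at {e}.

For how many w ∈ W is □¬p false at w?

a: successors {b}; ¬p there: b:T. ✓
b: successors {b, c}; ¬p there: b:T, c:T. ✓
c: successors {d}; ¬p there: d:T. ✓
d: successors {e}; ¬p there: e:F. ✗
e: successors {f}; ¬p there: f:T. ✓
f: successors {g}; ¬p there: g:T. ✓
g: successors {g}; ¬p there: g:T. ✓
Satisfying worlds: {a, b, c, e, f, g}.
So □¬p fails at the other 1 world.

1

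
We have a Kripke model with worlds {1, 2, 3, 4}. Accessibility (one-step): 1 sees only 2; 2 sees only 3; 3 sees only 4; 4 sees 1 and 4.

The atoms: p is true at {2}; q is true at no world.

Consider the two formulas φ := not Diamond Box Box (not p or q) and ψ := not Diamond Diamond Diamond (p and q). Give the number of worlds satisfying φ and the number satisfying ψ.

1 and 4

For not Diamond Box Box (not p or q):
1: Diamond Box Box (not p or q) is T. ✗
2: Diamond Box Box (not p or q) is T. ✗
3: Diamond Box Box (not p or q) is F. ✓
4: Diamond Box Box (not p or q) is T. ✗
— 1 world.
For not Diamond Diamond Diamond (p and q):
1: Diamond Diamond Diamond (p and q) is F. ✓
2: Diamond Diamond Diamond (p and q) is F. ✓
3: Diamond Diamond Diamond (p and q) is F. ✓
4: Diamond Diamond Diamond (p and q) is F. ✓
— 4 worlds.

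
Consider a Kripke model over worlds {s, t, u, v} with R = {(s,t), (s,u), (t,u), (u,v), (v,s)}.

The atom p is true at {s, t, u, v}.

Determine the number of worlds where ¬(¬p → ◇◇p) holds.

s: ¬p → ◇◇p is T. ✗
t: ¬p → ◇◇p is T. ✗
u: ¬p → ◇◇p is T. ✗
v: ¬p → ◇◇p is T. ✗
Satisfying worlds: ∅.

0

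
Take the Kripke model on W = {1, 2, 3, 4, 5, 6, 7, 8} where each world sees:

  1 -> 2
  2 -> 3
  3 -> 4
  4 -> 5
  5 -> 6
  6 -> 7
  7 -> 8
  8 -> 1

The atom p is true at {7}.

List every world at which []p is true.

{6}

1: successors {2}; p there: 2:F. ✗
2: successors {3}; p there: 3:F. ✗
3: successors {4}; p there: 4:F. ✗
4: successors {5}; p there: 5:F. ✗
5: successors {6}; p there: 6:F. ✗
6: successors {7}; p there: 7:T. ✓
7: successors {8}; p there: 8:F. ✗
8: successors {1}; p there: 1:F. ✗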